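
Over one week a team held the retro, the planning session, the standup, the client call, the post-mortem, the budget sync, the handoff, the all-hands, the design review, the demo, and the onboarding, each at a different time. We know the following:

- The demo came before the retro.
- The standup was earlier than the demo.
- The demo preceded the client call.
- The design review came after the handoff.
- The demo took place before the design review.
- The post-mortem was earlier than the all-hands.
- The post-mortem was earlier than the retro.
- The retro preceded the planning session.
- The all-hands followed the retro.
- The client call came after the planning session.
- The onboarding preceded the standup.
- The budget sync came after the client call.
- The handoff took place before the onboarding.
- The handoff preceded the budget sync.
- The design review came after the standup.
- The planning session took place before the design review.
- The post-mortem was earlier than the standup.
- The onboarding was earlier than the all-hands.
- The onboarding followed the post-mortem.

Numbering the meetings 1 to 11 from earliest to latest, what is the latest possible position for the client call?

10

The client call must come before the budget sync — 1 meeting forced after it.
Everything else can be placed before the client call in some valid order, so the client call can sit as late as position 11 − 1 = 10.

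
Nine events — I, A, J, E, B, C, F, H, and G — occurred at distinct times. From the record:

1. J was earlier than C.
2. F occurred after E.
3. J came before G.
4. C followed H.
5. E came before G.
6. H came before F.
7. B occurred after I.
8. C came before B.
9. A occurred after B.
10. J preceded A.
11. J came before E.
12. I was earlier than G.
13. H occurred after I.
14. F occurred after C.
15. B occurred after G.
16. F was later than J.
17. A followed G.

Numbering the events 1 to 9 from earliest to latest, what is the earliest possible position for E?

2

J must come before E — 1 forced predecessor.
Nothing else is forced ahead of E, so its earliest slot is position 1 + 1 = 2.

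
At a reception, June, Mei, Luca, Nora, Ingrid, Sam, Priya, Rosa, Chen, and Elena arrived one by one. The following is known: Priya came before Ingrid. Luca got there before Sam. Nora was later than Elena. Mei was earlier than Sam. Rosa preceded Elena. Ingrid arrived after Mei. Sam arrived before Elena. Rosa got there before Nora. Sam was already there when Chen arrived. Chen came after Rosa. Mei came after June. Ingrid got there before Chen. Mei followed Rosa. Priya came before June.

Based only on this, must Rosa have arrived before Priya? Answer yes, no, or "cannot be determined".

cannot be determined

No chain of stated constraints runs from Rosa to Priya, and none runs from Priya to Rosa either.
So the relative order of Rosa and Priya is not fixed by the given facts.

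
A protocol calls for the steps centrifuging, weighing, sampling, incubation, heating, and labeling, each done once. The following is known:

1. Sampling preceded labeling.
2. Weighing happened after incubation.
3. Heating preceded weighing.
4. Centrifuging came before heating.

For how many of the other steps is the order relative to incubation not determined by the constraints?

4

Forced after incubation: weighing.
That leaves centrifuging, heating, labeling, and sampling with no forced order relative to incubation — 4.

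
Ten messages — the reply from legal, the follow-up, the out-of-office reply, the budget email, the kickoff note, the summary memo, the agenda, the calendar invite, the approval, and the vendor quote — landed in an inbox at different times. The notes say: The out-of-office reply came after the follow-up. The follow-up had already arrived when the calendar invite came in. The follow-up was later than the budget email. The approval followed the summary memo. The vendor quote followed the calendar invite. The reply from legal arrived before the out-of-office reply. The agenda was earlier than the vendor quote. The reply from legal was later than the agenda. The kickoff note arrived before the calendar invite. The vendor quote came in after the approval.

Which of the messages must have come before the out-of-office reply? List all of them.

Directly stated before the out-of-office reply: the follow-up and the reply from legal.
The agenda reaches the out-of-office reply via the agenda → the reply from legal → the out-of-office reply.
The budget email reaches the out-of-office reply via the budget email → the follow-up → the out-of-office reply.
No chain forces the summary memo (or any of the others) ahead of the out-of-office reply.

the agenda, the budget email, the follow-up, the reply from legal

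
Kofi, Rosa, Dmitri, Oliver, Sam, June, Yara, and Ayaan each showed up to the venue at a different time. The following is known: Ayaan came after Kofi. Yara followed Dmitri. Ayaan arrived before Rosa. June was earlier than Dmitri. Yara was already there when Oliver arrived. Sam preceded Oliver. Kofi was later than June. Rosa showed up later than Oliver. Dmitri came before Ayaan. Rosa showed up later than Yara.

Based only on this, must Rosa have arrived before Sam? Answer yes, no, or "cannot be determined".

no

Tracing the constraints gives Sam → Oliver → Rosa, so Sam must come before Rosa.
That means Rosa cannot be before Sam.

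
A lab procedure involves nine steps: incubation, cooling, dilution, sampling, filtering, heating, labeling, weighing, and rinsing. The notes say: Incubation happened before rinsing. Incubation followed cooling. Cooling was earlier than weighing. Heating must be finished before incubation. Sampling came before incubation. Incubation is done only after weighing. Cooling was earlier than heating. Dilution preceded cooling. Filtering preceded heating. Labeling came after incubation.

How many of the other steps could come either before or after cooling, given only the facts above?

Forced before cooling: dilution; forced after cooling: heating, incubation, labeling, rinsing, and weighing.
That leaves filtering and sampling with no forced order relative to cooling — 2.

2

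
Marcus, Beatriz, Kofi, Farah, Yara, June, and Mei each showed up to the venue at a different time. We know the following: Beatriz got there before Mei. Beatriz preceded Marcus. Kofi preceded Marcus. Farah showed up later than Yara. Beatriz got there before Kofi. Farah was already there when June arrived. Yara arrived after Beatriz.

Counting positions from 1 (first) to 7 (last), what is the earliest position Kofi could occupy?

2

Beatriz must come before Kofi — 1 forced predecessor.
Nothing else is forced ahead of Kofi, so their earliest slot is position 1 + 1 = 2.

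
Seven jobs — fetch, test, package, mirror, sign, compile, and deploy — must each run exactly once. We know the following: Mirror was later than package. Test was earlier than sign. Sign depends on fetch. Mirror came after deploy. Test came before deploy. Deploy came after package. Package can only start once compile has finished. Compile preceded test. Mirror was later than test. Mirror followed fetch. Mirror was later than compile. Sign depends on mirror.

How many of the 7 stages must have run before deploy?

3

Directly stated before deploy: package and test.
Compile reaches deploy via compile → package → deploy.
No chain forces mirror (or any of the others) ahead of deploy.
That's compile, package, and test — 3 in all.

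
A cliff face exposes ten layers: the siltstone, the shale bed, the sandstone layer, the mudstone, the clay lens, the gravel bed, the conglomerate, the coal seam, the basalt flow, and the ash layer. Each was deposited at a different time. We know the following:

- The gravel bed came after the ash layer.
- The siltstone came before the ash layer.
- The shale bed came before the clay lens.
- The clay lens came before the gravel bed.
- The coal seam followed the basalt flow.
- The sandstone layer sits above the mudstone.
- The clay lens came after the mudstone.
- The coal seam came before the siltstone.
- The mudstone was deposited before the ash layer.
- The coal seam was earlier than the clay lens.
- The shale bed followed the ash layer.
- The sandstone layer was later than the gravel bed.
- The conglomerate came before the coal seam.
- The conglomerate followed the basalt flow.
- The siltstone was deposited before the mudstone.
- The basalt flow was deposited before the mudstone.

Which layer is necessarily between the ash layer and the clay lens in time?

Tracing the constraints gives the ash layer → the shale bed → the clay lens, so the shale bed sits after the ash layer and before the clay lens.
No other layer is forced both after the ash layer and before the clay lens.

the shale bed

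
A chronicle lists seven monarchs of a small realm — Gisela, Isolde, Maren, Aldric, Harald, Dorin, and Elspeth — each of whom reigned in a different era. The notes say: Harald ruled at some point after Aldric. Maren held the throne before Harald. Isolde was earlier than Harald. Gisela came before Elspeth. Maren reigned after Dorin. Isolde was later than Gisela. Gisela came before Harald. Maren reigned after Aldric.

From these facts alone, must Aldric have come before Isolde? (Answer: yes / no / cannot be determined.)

cannot be determined

No chain of stated constraints runs from Aldric to Isolde, and none runs from Isolde to Aldric either.
So the relative order of Aldric and Isolde is not fixed by the given facts.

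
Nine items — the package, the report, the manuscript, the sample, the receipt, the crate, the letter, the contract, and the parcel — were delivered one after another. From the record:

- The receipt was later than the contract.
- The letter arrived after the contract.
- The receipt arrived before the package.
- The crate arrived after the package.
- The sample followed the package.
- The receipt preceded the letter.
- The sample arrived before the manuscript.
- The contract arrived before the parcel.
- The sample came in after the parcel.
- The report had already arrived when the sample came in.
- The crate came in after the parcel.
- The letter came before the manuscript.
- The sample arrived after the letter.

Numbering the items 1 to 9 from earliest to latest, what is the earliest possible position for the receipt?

The contract must come before the receipt — 1 forced predecessor.
Nothing else is forced ahead of the receipt, so its earliest slot is position 1 + 1 = 2.

2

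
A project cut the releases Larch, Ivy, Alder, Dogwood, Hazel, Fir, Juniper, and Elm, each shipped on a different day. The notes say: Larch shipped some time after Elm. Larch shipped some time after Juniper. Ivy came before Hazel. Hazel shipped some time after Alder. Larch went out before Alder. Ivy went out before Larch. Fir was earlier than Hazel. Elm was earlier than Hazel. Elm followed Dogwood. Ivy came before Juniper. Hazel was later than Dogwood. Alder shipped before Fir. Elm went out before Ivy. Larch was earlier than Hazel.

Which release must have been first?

Dogwood

Dogwood has a chain of constraints placing it before every other release, so Dogwood must be first.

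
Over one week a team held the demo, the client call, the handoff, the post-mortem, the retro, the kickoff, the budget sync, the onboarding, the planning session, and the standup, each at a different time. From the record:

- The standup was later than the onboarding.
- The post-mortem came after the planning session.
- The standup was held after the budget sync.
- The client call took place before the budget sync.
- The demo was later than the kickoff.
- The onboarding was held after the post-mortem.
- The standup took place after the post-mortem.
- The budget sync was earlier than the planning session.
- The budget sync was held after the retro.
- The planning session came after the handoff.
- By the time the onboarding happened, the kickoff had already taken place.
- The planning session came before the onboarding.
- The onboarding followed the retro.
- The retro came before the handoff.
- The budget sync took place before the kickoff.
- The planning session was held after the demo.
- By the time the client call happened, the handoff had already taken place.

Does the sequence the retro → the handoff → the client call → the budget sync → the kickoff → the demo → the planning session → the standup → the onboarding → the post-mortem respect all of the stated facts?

no

The constraints require the post-mortem before the onboarding, but in the proposed sequence the onboarding appears ahead of the post-mortem. That one violation is enough.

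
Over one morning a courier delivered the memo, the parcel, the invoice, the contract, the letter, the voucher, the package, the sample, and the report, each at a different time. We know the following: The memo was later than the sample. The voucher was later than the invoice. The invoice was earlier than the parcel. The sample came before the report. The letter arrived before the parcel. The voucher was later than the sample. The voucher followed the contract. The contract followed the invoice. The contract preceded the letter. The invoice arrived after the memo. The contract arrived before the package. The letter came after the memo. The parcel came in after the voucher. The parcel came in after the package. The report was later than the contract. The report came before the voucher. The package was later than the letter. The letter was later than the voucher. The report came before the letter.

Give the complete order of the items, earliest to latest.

The constraints fix every adjacent pair, so only one ordering works:
the sample → the memo → the invoice → the contract → the report → the voucher → the letter → the package → the parcel.

the sample, the memo, the invoice, the contract, the report, the voucher, the letter, the package, the parcel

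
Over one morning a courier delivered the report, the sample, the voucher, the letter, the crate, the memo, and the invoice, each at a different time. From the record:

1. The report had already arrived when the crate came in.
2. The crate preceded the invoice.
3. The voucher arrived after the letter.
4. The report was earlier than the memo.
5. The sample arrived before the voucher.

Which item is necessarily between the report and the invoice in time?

Tracing the constraints gives the report → the crate → the invoice, so the crate sits after the report and before the invoice.
No other item is forced both after the report and before the invoice.

the crate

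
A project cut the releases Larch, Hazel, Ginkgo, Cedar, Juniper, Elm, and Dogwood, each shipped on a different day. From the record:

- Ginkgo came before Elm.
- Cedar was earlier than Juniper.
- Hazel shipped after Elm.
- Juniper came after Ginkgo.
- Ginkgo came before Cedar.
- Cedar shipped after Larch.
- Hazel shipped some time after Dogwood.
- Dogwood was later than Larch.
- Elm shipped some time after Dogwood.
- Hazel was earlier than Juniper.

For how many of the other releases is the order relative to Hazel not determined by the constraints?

1

Forced before Hazel: Dogwood, Elm, Ginkgo, and Larch; forced after Hazel: Juniper.
That leaves Cedar with no forced order relative to Hazel — 1.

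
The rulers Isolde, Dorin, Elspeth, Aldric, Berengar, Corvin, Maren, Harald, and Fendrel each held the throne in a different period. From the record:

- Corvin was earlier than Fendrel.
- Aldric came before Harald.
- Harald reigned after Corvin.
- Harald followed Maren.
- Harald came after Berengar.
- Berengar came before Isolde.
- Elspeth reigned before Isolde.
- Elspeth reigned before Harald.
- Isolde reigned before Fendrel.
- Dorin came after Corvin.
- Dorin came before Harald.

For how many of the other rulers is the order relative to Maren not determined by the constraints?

Forced after Maren: Harald.
That leaves Aldric, Berengar, Corvin, Dorin, Elspeth, Fendrel, and Isolde with no forced order relative to Maren — 7.

7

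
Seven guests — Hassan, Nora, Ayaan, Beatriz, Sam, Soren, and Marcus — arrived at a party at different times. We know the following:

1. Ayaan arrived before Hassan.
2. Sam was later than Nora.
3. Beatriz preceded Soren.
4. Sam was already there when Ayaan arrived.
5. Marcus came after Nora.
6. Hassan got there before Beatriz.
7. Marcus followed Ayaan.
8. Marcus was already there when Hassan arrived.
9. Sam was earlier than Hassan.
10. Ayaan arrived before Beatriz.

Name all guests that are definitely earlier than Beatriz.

Ayaan, Hassan, Marcus, Nora, Sam

Directly stated before Beatriz: Ayaan and Hassan.
Marcus reaches Beatriz via Marcus → Hassan → Beatriz.
Nora reaches Beatriz via Nora → Marcus → Hassan → Beatriz.
Sam reaches Beatriz via Sam → Hassan → Beatriz.
No chain forces Soren ahead of Beatriz.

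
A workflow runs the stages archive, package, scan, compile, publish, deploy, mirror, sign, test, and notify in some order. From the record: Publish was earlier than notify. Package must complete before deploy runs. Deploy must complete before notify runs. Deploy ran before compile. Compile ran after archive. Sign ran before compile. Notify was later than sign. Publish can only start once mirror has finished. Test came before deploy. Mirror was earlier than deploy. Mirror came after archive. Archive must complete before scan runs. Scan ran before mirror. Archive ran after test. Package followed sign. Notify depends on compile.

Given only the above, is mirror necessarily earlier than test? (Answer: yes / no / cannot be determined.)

no

Tracing the constraints gives test → archive → mirror, so test must come before mirror.
That means mirror cannot be before test.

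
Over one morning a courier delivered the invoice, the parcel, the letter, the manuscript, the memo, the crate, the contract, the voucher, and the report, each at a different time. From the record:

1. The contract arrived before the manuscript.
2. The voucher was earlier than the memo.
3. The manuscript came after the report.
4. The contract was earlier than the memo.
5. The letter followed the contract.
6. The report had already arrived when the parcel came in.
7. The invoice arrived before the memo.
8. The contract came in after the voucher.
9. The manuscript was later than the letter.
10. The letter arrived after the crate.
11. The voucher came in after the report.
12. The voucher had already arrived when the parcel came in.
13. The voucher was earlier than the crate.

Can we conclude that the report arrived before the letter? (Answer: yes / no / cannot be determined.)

yes

Chain the constraints: the report → the voucher → the contract → the letter. Each link is directly stated, so the report comes before the letter.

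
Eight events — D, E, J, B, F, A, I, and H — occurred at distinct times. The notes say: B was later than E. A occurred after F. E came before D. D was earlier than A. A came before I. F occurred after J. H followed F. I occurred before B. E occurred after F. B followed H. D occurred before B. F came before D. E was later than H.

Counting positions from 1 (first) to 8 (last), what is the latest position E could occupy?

4

E must come before A, B, D, and I — 4 events forced after it.
Everything else can be placed before E in some valid order, so E can sit as late as position 8 − 4 = 4.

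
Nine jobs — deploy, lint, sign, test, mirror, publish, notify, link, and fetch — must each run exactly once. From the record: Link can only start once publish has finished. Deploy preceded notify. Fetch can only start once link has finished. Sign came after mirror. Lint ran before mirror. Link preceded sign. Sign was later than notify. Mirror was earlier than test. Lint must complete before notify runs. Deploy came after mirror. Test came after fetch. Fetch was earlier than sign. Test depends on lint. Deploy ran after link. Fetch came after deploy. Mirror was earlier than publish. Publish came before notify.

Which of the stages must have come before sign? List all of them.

deploy, fetch, link, lint, mirror, notify, publish

Directly stated before sign: fetch, link, mirror, and notify.
Deploy reaches sign via deploy → fetch → sign.
Lint reaches sign via lint → mirror → sign.
Publish reaches sign via publish → link → sign.
No chain forces test ahead of sign.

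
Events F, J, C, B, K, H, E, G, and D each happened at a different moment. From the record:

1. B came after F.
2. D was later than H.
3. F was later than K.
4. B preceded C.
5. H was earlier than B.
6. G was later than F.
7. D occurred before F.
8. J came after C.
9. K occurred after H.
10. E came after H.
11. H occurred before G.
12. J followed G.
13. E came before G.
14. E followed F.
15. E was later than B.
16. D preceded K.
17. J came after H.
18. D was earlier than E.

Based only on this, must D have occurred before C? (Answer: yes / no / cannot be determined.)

Chain the constraints: D → F → B → C. Each link is directly stated, so D comes before C.

yes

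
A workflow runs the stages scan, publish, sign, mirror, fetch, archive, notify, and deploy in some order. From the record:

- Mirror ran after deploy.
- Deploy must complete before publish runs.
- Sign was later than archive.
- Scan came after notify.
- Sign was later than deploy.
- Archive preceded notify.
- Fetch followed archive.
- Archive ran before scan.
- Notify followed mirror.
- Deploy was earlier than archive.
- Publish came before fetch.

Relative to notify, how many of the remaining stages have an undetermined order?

3

Forced before notify: archive, deploy, and mirror; forced after notify: scan.
That leaves fetch, publish, and sign with no forced order relative to notify — 3.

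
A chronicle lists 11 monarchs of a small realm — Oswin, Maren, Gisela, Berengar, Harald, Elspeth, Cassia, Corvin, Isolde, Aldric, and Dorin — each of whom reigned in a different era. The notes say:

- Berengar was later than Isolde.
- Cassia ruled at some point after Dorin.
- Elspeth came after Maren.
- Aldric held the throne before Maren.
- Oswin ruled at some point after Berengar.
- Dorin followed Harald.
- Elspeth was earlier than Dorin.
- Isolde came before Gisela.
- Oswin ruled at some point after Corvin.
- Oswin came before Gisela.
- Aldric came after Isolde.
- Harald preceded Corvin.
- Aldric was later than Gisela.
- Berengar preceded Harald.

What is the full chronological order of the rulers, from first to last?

The constraints fix every adjacent pair, so only one ordering works:
Isolde → Berengar → Harald → Corvin → Oswin → Gisela → Aldric → Maren → Elspeth → Dorin → Cassia.

Isolde, Berengar, Harald, Corvin, Oswin, Gisela, Aldric, Maren, Elspeth, Dorin, Cassia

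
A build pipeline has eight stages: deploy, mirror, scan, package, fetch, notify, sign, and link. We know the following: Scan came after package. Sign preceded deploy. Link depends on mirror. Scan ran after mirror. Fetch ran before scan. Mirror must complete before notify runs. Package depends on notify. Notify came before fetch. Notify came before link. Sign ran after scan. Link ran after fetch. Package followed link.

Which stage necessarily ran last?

Every other stage has a chain of constraints placing it before deploy, so deploy is last.

deploy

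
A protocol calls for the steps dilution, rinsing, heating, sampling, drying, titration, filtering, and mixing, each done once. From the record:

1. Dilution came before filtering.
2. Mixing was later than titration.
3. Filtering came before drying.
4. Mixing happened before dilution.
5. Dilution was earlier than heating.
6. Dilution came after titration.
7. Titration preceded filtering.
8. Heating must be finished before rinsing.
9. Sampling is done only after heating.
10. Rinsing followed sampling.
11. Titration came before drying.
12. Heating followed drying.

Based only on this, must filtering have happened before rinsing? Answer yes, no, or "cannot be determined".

yes

Chain the constraints: filtering → drying → heating → rinsing. Each link is directly stated, so filtering comes before rinsing.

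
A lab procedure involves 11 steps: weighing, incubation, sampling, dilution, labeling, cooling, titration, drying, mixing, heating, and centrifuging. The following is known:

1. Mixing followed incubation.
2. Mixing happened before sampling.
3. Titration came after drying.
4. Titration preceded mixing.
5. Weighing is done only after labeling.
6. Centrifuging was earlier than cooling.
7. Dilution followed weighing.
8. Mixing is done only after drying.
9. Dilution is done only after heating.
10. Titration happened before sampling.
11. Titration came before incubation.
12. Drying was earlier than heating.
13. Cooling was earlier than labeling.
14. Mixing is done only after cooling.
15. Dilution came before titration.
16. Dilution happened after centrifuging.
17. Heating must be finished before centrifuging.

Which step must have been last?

sampling

Every other step has a chain of constraints placing it before sampling, so sampling is last.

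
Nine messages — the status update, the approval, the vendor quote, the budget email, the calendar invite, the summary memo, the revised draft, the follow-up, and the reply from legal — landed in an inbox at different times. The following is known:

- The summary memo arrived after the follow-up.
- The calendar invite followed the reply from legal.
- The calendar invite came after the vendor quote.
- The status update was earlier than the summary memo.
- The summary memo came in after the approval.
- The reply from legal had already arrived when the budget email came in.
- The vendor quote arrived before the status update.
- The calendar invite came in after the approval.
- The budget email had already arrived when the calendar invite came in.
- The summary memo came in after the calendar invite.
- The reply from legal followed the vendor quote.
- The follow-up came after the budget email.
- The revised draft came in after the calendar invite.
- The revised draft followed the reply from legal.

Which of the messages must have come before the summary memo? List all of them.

the approval, the budget email, the calendar invite, the follow-up, the reply from legal, the status update, the vendor quote

Directly stated before the summary memo: the approval, the calendar invite, the follow-up, and the status update.
The budget email reaches the summary memo via the budget email → the follow-up → the summary memo.
The reply from legal reaches the summary memo via the reply from legal → the calendar invite → the summary memo.
The vendor quote reaches the summary memo via the vendor quote → the calendar invite → the summary memo.
No chain forces the revised draft ahead of the summary memo.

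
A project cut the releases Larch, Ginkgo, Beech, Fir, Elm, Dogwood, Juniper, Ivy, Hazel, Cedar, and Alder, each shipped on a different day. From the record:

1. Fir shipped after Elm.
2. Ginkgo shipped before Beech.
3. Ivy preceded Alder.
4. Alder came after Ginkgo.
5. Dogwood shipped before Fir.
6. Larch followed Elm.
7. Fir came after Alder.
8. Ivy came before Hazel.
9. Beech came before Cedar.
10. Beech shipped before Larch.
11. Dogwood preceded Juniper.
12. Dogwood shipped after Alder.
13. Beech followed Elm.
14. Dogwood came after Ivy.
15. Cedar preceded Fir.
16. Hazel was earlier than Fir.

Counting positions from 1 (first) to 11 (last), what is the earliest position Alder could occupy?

3

Ginkgo and Ivy must both come before Alder — 2 forced predecessors.
Nothing else is forced ahead of Alder, so its earliest slot is position 2 + 1 = 3.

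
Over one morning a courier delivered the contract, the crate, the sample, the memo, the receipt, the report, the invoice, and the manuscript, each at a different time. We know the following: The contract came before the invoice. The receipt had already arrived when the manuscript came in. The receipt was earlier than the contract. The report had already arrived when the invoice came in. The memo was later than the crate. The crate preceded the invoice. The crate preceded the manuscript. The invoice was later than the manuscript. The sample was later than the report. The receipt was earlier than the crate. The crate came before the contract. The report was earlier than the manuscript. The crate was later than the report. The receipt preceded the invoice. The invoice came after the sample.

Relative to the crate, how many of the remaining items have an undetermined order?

1

Forced before the crate: the receipt and the report; forced after the crate: the contract, the invoice, the manuscript, and the memo.
That leaves the sample with no forced order relative to the crate — 1.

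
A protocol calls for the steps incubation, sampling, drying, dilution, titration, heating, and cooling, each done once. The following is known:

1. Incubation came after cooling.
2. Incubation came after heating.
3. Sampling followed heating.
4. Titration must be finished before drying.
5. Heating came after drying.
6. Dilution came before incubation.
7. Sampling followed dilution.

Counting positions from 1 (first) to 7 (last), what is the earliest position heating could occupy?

Drying and titration must both come before heating — 2 forced predecessors.
Nothing else is forced ahead of heating, so its earliest slot is position 2 + 1 = 3.

3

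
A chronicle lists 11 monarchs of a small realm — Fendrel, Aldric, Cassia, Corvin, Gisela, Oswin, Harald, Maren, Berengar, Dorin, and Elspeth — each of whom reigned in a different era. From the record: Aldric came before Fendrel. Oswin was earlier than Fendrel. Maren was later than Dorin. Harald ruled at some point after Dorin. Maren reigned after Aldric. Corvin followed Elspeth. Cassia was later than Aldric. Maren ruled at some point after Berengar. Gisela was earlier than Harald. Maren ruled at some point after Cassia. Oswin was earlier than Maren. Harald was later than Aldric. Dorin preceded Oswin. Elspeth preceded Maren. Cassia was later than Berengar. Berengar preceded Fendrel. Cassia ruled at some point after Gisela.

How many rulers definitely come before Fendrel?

Directly stated before Fendrel: Aldric, Berengar, and Oswin.
Dorin reaches Fendrel via Dorin → Oswin → Fendrel.
No chain forces Corvin (or any of the others) ahead of Fendrel.
That's Aldric, Berengar, Dorin, and Oswin — 4 in all.

4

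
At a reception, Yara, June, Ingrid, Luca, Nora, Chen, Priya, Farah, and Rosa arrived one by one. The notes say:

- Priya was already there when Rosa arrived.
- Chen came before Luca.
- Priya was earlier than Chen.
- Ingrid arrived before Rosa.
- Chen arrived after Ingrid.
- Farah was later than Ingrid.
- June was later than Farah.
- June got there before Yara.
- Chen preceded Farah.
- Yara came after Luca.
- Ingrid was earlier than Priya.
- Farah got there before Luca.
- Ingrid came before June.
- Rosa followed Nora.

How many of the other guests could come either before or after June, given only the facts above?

Forced before June: Chen, Farah, Ingrid, and Priya; forced after June: Yara.
That leaves Luca, Nora, and Rosa with no forced order relative to June — 3.

3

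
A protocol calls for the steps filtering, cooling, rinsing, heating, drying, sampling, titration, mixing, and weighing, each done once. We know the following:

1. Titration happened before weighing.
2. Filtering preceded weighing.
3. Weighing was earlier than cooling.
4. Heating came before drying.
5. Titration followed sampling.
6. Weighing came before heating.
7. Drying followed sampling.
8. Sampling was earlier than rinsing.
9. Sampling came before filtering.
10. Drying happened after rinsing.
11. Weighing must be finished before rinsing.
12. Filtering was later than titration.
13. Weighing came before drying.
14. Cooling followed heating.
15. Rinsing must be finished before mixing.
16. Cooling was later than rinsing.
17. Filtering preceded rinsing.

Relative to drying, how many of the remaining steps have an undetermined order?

2

Forced before drying: filtering, heating, rinsing, sampling, titration, and weighing.
That leaves cooling and mixing with no forced order relative to drying — 2.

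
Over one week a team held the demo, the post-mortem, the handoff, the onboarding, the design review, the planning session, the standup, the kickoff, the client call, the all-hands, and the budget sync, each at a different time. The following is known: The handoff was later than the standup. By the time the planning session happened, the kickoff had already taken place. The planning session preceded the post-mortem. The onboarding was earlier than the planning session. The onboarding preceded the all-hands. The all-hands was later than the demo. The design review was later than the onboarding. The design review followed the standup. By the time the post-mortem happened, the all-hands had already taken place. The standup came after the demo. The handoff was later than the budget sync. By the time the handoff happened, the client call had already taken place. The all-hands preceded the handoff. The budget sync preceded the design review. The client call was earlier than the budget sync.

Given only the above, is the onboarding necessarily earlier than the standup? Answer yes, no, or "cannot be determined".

cannot be determined

No chain of stated constraints runs from the onboarding to the standup, and none runs from the standup to the onboarding either.
So the relative order of the onboarding and the standup is not fixed by the given facts.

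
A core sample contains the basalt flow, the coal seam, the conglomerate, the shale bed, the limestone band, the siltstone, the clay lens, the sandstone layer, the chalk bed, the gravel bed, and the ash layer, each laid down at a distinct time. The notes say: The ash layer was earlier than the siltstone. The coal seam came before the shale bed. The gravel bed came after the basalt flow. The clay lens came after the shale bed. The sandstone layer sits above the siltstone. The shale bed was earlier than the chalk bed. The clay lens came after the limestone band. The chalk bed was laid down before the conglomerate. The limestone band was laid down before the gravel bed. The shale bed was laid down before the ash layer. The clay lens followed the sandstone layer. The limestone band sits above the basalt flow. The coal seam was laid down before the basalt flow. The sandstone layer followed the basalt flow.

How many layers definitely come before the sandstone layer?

5

Directly stated before the sandstone layer: the basalt flow and the siltstone.
The ash layer reaches the sandstone layer via the ash layer → the siltstone → the sandstone layer.
The coal seam reaches the sandstone layer via the coal seam → the basalt flow → the sandstone layer.
The shale bed reaches the sandstone layer via the shale bed → the ash layer → the siltstone → the sandstone layer.
No chain forces the limestone band (or any of the others) ahead of the sandstone layer.
That's the ash layer, the basalt flow, the coal seam, the shale bed, and the siltstone — 5 in all.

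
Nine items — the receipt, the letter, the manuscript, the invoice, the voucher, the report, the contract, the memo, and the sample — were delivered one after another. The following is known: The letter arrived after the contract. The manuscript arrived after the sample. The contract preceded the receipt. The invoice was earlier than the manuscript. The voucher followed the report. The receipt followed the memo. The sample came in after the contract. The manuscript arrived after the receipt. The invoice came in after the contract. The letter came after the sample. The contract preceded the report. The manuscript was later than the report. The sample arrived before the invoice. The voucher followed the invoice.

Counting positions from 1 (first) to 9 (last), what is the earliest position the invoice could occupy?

3

The contract and the sample must both come before the invoice — 2 forced predecessors.
Nothing else is forced ahead of the invoice, so its earliest slot is position 2 + 1 = 3.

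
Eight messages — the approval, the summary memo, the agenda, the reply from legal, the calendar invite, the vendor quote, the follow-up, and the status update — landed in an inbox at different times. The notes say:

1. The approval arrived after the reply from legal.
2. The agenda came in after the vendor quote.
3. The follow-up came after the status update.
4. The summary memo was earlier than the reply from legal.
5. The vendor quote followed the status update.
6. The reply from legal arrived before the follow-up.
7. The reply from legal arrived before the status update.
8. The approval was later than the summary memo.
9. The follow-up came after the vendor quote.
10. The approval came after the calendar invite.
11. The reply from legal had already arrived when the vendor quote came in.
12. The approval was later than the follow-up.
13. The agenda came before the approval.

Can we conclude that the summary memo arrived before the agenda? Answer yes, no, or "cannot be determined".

Chain the constraints: the summary memo → the reply from legal → the vendor quote → the agenda. Each link is directly stated, so the summary memo comes before the agenda.

yes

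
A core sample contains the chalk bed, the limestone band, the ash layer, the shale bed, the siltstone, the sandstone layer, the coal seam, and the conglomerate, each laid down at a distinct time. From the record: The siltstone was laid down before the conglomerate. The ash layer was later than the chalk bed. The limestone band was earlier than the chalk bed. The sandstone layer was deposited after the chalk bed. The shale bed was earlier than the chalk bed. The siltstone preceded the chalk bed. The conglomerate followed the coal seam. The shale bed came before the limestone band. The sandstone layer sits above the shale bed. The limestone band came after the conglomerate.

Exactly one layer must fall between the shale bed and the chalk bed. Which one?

the limestone band

Tracing the constraints gives the shale bed → the limestone band → the chalk bed, so the limestone band sits after the shale bed and before the chalk bed.
No other layer is forced both after the shale bed and before the chalk bed.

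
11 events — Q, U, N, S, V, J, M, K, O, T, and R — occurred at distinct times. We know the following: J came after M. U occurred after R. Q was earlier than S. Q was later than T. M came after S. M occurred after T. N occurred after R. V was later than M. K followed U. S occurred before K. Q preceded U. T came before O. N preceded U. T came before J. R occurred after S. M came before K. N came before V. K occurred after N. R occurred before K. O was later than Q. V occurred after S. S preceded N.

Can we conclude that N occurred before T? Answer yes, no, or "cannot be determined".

Tracing the constraints gives T → Q → S → N, so T must come before N.
That means N cannot be before T.

no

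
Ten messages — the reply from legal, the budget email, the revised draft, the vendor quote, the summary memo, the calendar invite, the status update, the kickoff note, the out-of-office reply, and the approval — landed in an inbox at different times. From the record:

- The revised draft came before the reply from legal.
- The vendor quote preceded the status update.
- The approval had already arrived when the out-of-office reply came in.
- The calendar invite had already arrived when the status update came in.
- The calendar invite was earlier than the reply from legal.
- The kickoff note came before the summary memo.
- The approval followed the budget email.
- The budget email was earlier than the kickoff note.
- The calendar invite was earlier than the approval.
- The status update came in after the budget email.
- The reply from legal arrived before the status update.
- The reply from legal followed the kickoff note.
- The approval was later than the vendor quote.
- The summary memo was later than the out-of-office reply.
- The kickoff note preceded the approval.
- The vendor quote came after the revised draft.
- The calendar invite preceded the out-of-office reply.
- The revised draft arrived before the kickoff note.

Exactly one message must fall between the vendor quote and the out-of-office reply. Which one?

Tracing the constraints gives the vendor quote → the approval → the out-of-office reply, so the approval sits after the vendor quote and before the out-of-office reply.
No other message is forced both after the vendor quote and before the out-of-office reply.

the approval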